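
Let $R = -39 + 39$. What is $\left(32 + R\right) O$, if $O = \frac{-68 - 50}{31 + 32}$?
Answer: $- \frac{3776}{63} \approx -59.937$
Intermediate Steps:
$O = - \frac{118}{63} \approx -1.873$
$R = 0$
$\left(32 + R\right) O = \left(32 + 0\right) \left(- \frac{118}{63}\right) = 32 \left(- \frac{118}{63}\right) = - \frac{3776}{63}$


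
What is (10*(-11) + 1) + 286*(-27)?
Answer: -7831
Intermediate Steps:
(10*(-11) + 1) + 286*(-27) = (-110 + 1) - 7722 = -109 - 7722 = -7831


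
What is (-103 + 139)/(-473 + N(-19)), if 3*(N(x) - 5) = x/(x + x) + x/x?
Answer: -72/935 ≈ -0.077005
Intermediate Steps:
N(x) = 11/2 (N(x) = 5 + (x/(x + x) + x/x)/3 = 5 + (x/((2*x)) + 1)/3 = 5 + (x*(1/(2*x)) + 1)/3 = 5 + (½ + 1)/3 = 5 + (⅓)*(3/2) = 5 + ½ = 11/2)
(-103 + 139)/(-473 + N(-19)) = (-103 + 139)/(-473 + 11/2) = 36/(-935/2) = 36*(-2/935) = -72/935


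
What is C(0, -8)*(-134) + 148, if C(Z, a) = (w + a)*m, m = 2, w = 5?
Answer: 952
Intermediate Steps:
C(Z, a) = 10 + 2*a (C(Z, a) = (5 + a)*2 = 10 + 2*a)
C(0, -8)*(-134) + 148 = (10 + 2*(-8))*(-134) + 148 = (10 - 16)*(-134) + 148 = -6*(-134) + 148 = 804 + 148 = 952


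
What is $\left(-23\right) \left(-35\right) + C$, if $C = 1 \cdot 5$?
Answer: $810$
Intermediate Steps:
$C = 5$
$\left(-23\right) \left(-35\right) + C = \left(-23\right) \left(-35\right) + 5 = 805 + 5 = 810$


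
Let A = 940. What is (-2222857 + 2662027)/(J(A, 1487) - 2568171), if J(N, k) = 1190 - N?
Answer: -439170/2567921 ≈ -0.17102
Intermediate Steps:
(-2222857 + 2662027)/(J(A, 1487) - 2568171) = (-2222857 + 2662027)/((1190 - 1*940) - 2568171) = 439170/((1190 - 940) - 2568171) = 439170/(250 - 2568171) = 439170/(-2567921) = 439170*(-1/2567921) = -439170/2567921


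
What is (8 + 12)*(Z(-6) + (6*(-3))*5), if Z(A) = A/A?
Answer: -1780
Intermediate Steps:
Z(A) = 1
(8 + 12)*(Z(-6) + (6*(-3))*5) = (8 + 12)*(1 + (6*(-3))*5) = 20*(1 - 18*5) = 20*(1 - 90) = 20*(-89) = -1780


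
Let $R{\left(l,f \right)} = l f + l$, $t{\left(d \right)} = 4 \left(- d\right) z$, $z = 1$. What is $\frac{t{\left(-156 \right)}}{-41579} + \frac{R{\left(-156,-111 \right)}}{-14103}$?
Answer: $- \frac{240765304}{195462879} \approx -1.2318$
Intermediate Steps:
$t{\left(d \right)} = - 4 d$ ($t{\left(d \right)} = 4 \left(- d\right) 1 = - 4 d 1 = - 4 d$)
$R{\left(l,f \right)} = l + f l$ ($R{\left(l,f \right)} = f l + l = l + f l$)
$\frac{t{\left(-156 \right)}}{-41579} + \frac{R{\left(-156,-111 \right)}}{-14103} = \frac{\left(-4\right) \left(-156\right)}{-41579} + \frac{\left(-156\right) \left(1 - 111\right)}{-14103} = 624 \left(- \frac{1}{41579}\right) + \left(-156\right) \left(-110\right) \left(- \frac{1}{14103}\right) = - \frac{624}{41579} + 17160 \left(- \frac{1}{14103}\right) = - \frac{624}{41579} - \frac{5720}{4701} = - \frac{240765304}{195462879}$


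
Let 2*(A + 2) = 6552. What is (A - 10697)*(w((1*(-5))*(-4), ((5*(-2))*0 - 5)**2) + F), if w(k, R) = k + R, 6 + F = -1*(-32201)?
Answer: -239317520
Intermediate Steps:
A = 3274 (A = -2 + (1/2)*6552 = -2 + 3276 = 3274)
F = 32195 (F = -6 - 1*(-32201) = -6 + 32201 = 32195)
w(k, R) = R + k
(A - 10697)*(w((1*(-5))*(-4), ((5*(-2))*0 - 5)**2) + F) = (3274 - 10697)*((((5*(-2))*0 - 5)**2 + (1*(-5))*(-4)) + 32195) = -7423*(((-10*0 - 5)**2 - 5*(-4)) + 32195) = -7423*(((0 - 5)**2 + 20) + 32195) = -7423*(((-5)**2 + 20) + 32195) = -7423*((25 + 20) + 32195) = -7423*(45 + 32195) = -7423*32240 = -239317520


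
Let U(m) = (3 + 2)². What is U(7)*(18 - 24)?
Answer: -150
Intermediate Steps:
U(m) = 25 (U(m) = 5² = 25)
U(7)*(18 - 24) = 25*(18 - 24) = 25*(-6) = -150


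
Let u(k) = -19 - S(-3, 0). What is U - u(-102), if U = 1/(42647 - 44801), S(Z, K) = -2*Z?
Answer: 53849/2154 ≈ 25.000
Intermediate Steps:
U = -1/2154 (U = 1/(-2154) = -1/2154 ≈ -0.00046425)
u(k) = -25 (u(k) = -19 - (-2)*(-3) = -19 - 1*6 = -19 - 6 = -25)
U - u(-102) = -1/2154 - 1*(-25) = -1/2154 + 25 = 53849/2154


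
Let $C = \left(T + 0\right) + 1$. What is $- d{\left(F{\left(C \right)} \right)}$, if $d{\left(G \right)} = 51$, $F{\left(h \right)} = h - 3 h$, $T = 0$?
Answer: $-51$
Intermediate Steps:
$C = 1$ ($C = \left(0 + 0\right) + 1 = 0 + 1 = 1$)
$F{\left(h \right)} = - 2 h$
$- d{\left(F{\left(C \right)} \right)} = \left(-1\right) 51 = -51$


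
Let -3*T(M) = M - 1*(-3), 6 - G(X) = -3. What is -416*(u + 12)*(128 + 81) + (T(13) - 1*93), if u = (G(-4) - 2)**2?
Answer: -15911047/3 ≈ -5.3037e+6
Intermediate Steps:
G(X) = 9 (G(X) = 6 - 1*(-3) = 6 + 3 = 9)
T(M) = -1 - M/3 (T(M) = -(M - 1*(-3))/3 = -(M + 3)/3 = -(3 + M)/3 = -1 - M/3)
u = 49 (u = (9 - 2)**2 = 7**2 = 49)
-416*(u + 12)*(128 + 81) + (T(13) - 1*93) = -416*(49 + 12)*(128 + 81) + ((-1 - 1/3*13) - 1*93) = -25376*209 + ((-1 - 13/3) - 93) = -416*12749 + (-16/3 - 93) = -5303584 - 295/3 = -15911047/3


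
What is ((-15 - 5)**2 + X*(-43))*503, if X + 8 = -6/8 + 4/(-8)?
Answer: 1605073/4 ≈ 4.0127e+5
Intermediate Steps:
X = -37/4 (X = -8 + (-6/8 + 4/(-8)) = -8 + (-6*1/8 + 4*(-1/8)) = -8 + (-3/4 - 1/2) = -8 - 5/4 = -37/4 ≈ -9.2500)
((-15 - 5)**2 + X*(-43))*503 = ((-15 - 5)**2 - 37/4*(-43))*503 = ((-20)**2 + 1591/4)*503 = (400 + 1591/4)*503 = (3191/4)*503 = 1605073/4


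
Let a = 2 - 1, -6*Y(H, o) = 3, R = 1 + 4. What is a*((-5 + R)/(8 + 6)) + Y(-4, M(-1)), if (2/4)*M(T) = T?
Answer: -½ ≈ -0.50000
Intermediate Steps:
M(T) = 2*T
R = 5
Y(H, o) = -½ (Y(H, o) = -⅙*3 = -½)
a = 1
a*((-5 + R)/(8 + 6)) + Y(-4, M(-1)) = 1*((-5 + 5)/(8 + 6)) - ½ = 1*(0/14) - ½ = 1*(0*(1/14)) - ½ = 1*0 - ½ = 0 - ½ = -½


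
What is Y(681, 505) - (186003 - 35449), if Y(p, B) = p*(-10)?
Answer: -157364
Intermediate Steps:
Y(p, B) = -10*p
Y(681, 505) - (186003 - 35449) = -10*681 - (186003 - 35449) = -6810 - 1*150554 = -6810 - 150554 = -157364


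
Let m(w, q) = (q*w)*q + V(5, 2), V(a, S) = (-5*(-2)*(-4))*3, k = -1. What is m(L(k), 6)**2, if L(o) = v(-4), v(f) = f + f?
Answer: 166464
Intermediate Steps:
v(f) = 2*f
V(a, S) = -120 (V(a, S) = (10*(-4))*3 = -40*3 = -120)
L(o) = -8 (L(o) = 2*(-4) = -8)
m(w, q) = -120 + w*q**2 (m(w, q) = (q*w)*q - 120 = w*q**2 - 120 = -120 + w*q**2)
m(L(k), 6)**2 = (-120 - 8*6**2)**2 = (-120 - 8*36)**2 = (-120 - 288)**2 = (-408)**2 = 166464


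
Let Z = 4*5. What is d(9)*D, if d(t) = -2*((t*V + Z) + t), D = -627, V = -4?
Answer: -8778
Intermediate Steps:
Z = 20
d(t) = -40 + 6*t (d(t) = -2*((t*(-4) + 20) + t) = -2*((-4*t + 20) + t) = -2*((20 - 4*t) + t) = -2*(20 - 3*t) = -40 + 6*t)
d(9)*D = (-40 + 6*9)*(-627) = (-40 + 54)*(-627) = 14*(-627) = -8778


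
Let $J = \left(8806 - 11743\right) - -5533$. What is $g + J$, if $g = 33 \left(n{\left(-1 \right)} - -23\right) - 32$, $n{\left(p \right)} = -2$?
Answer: $3257$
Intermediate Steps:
$J = 2596$ ($J = -2937 + 5533 = 2596$)
$g = 661$ ($g = 33 \left(-2 - -23\right) - 32 = 33 \left(-2 + 23\right) - 32 = 33 \cdot 21 - 32 = 693 - 32 = 661$)
$g + J = 661 + 2596 = 3257$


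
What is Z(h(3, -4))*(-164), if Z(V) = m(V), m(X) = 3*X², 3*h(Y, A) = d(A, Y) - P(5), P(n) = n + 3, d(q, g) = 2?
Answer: -1968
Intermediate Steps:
P(n) = 3 + n
h(Y, A) = -2 (h(Y, A) = (2 - (3 + 5))/3 = (2 - 1*8)/3 = (2 - 8)/3 = (⅓)*(-6) = -2)
Z(V) = 3*V²
Z(h(3, -4))*(-164) = (3*(-2)²)*(-164) = (3*4)*(-164) = 12*(-164) = -1968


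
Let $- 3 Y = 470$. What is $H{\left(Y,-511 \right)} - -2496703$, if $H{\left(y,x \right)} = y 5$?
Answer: $\frac{7487759}{3} \approx 2.4959 \cdot 10^{6}$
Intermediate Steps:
$Y = - \frac{470}{3}$ ($Y = \left(- \frac{1}{3}\right) 470 = - \frac{470}{3} \approx -156.67$)
$H{\left(y,x \right)} = 5 y$
$H{\left(Y,-511 \right)} - -2496703 = 5 \left(- \frac{470}{3}\right) - -2496703 = - \frac{2350}{3} + 2496703 = \frac{7487759}{3}$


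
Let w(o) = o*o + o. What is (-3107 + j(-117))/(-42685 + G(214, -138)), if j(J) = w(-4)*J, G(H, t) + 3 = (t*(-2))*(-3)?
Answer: 4511/43516 ≈ 0.10366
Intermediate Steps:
G(H, t) = -3 + 6*t (G(H, t) = -3 + (t*(-2))*(-3) = -3 - 2*t*(-3) = -3 + 6*t)
w(o) = o + o² (w(o) = o² + o = o + o²)
j(J) = 12*J (j(J) = (-4*(1 - 4))*J = (-4*(-3))*J = 12*J)
(-3107 + j(-117))/(-42685 + G(214, -138)) = (-3107 + 12*(-117))/(-42685 + (-3 + 6*(-138))) = (-3107 - 1404)/(-42685 + (-3 - 828)) = -4511/(-42685 - 831) = -4511/(-43516) = -4511*(-1/43516) = 4511/43516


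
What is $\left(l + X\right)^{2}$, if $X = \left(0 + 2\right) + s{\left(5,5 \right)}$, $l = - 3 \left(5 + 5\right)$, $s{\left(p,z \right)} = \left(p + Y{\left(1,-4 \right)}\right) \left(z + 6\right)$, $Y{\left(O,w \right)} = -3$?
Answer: $36$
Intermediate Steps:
$s{\left(p,z \right)} = \left(-3 + p\right) \left(6 + z\right)$ ($s{\left(p,z \right)} = \left(p - 3\right) \left(z + 6\right) = \left(-3 + p\right) \left(6 + z\right)$)
$l = -30$ ($l = \left(-3\right) 10 = -30$)
$X = 24$ ($X = \left(0 + 2\right) + \left(-18 - 15 + 6 \cdot 5 + 5 \cdot 5\right) = 2 + \left(-18 - 15 + 30 + 25\right) = 2 + 22 = 24$)
$\left(l + X\right)^{2} = \left(-30 + 24\right)^{2} = \left(-6\right)^{2} = 36$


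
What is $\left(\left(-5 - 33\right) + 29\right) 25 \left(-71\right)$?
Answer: $15975$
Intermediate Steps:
$\left(\left(-5 - 33\right) + 29\right) 25 \left(-71\right) = \left(-38 + 29\right) 25 \left(-71\right) = \left(-9\right) 25 \left(-71\right) = \left(-225\right) \left(-71\right) = 15975$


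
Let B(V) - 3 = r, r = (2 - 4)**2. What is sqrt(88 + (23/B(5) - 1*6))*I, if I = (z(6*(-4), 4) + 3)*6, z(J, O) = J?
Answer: -18*sqrt(4179) ≈ -1163.6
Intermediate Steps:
r = 4 (r = (-2)**2 = 4)
B(V) = 7 (B(V) = 3 + 4 = 7)
I = -126 (I = (6*(-4) + 3)*6 = (-24 + 3)*6 = -21*6 = -126)
sqrt(88 + (23/B(5) - 1*6))*I = sqrt(88 + (23/7 - 1*6))*(-126) = sqrt(88 + (23*(1/7) - 6))*(-126) = sqrt(88 + (23/7 - 6))*(-126) = sqrt(88 - 19/7)*(-126) = sqrt(597/7)*(-126) = (sqrt(4179)/7)*(-126) = -18*sqrt(4179)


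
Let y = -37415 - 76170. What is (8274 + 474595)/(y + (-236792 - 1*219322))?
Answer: -482869/569699 ≈ -0.84759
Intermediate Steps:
y = -113585
(8274 + 474595)/(y + (-236792 - 1*219322)) = (8274 + 474595)/(-113585 + (-236792 - 1*219322)) = 482869/(-113585 + (-236792 - 219322)) = 482869/(-113585 - 456114) = 482869/(-569699) = 482869*(-1/569699) = -482869/569699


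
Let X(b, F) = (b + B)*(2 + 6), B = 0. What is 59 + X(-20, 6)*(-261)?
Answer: 41819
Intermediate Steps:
X(b, F) = 8*b (X(b, F) = (b + 0)*(2 + 6) = b*8 = 8*b)
59 + X(-20, 6)*(-261) = 59 + (8*(-20))*(-261) = 59 - 160*(-261) = 59 + 41760 = 41819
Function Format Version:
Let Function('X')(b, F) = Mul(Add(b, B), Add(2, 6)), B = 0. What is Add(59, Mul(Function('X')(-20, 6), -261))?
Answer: 41819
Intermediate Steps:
Function('X')(b, F) = Mul(8, b) (Function('X')(b, F) = Mul(Add(b, 0), Add(2, 6)) = Mul(b, 8) = Mul(8, b))
Add(59, Mul(Function('X')(-20, 6), -261)) = Add(59, Mul(Mul(8, -20), -261)) = Add(59, Mul(-160, -261)) = Add(59, 41760) = 41819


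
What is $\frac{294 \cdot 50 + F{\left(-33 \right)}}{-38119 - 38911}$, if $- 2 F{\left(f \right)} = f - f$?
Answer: $- \frac{1470}{7703} \approx -0.19083$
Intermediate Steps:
$F{\left(f \right)} = 0$ ($F{\left(f \right)} = - \frac{f - f}{2} = \left(- \frac{1}{2}\right) 0 = 0$)
$\frac{294 \cdot 50 + F{\left(-33 \right)}}{-38119 - 38911} = \frac{294 \cdot 50 + 0}{-38119 - 38911} = \frac{14700 + 0}{-77030} = 14700 \left(- \frac{1}{77030}\right) = - \frac{1470}{7703}$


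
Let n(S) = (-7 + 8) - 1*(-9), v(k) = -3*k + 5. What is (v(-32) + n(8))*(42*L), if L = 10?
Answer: 46620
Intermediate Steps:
v(k) = 5 - 3*k
n(S) = 10 (n(S) = 1 + 9 = 10)
(v(-32) + n(8))*(42*L) = ((5 - 3*(-32)) + 10)*(42*10) = ((5 + 96) + 10)*420 = (101 + 10)*420 = 111*420 = 46620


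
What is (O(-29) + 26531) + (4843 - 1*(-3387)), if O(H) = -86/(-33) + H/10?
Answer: 11471033/330 ≈ 34761.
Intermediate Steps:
O(H) = 86/33 + H/10 (O(H) = -86*(-1/33) + H*(⅒) = 86/33 + H/10)
(O(-29) + 26531) + (4843 - 1*(-3387)) = ((86/33 + (⅒)*(-29)) + 26531) + (4843 - 1*(-3387)) = ((86/33 - 29/10) + 26531) + (4843 + 3387) = (-97/330 + 26531) + 8230 = 8755133/330 + 8230 = 11471033/330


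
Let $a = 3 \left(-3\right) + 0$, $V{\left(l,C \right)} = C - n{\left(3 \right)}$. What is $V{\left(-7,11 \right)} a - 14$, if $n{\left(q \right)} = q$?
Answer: $-86$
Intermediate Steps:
$V{\left(l,C \right)} = -3 + C$ ($V{\left(l,C \right)} = C - 3 = -3 + C$)
$a = -9$ ($a = -9 + 0 = -9$)
$V{\left(-7,11 \right)} a - 14 = \left(-3 + 11\right) \left(-9\right) - 14 = 8 \left(-9\right) - 14 = -72 - 14 = -86$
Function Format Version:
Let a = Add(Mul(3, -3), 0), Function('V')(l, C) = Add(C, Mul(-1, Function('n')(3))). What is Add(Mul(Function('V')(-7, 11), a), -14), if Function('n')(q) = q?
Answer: -86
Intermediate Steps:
Function('V')(l, C) = Add(-3, C) (Function('V')(l, C) = Add(C, Mul(-1, 3)) = Add(C, -3) = Add(-3, C))
a = -9 (a = Add(-9, 0) = -9)
Add(Mul(Function('V')(-7, 11), a), -14) = Add(Mul(Add(-3, 11), -9), -14) = Add(Mul(8, -9), -14) = Add(-72, -14) = -86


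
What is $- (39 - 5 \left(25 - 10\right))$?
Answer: $36$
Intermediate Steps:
$- (39 - 5 \left(25 - 10\right)) = - (39 - 75) = \left(-1\right) \left(-36\right) = 36$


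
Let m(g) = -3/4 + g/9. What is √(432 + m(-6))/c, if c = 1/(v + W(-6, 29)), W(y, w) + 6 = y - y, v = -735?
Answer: -247*√15501/2 ≈ -15376.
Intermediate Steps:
W(y, w) = -6 (W(y, w) = -6 + (y - y) = -6 + 0 = -6)
m(g) = -¾ + g/9 (m(g) = -3*¼ + g*(⅑) = -¾ + g/9)
c = -1/741 (c = 1/(-735 - 6) = 1/(-741) = -1/741 ≈ -0.0013495)
√(432 + m(-6))/c = √(432 + (-¾ + (⅑)*(-6)))/(-1/741) = √(432 + (-¾ - ⅔))*(-741) = √(432 - 17/12)*(-741) = √(5167/12)*(-741) = (√15501/6)*(-741) = -247*√15501/2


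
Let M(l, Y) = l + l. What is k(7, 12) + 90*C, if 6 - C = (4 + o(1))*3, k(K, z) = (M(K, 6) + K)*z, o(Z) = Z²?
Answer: -558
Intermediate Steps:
M(l, Y) = 2*l
k(K, z) = 3*K*z (k(K, z) = (2*K + K)*z = (3*K)*z = 3*K*z)
C = -9 (C = 6 - (4 + 1²)*3 = 6 - (4 + 1)*3 = 6 - 5*3 = 6 - 1*15 = 6 - 15 = -9)
k(7, 12) + 90*C = 3*7*12 + 90*(-9) = 252 - 810 = -558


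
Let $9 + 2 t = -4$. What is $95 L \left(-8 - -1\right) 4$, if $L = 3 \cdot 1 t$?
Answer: $51870$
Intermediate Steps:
$t = - \frac{13}{2}$ ($t = - \frac{9}{2} + \frac{1}{2} \left(-4\right) = - \frac{9}{2} - 2 = - \frac{13}{2} \approx -6.5$)
$L = - \frac{39}{2}$ ($L = 3 \cdot 1 \left(- \frac{13}{2}\right) = 3 \left(- \frac{13}{2}\right) = - \frac{39}{2} \approx -19.5$)
$95 L \left(-8 - -1\right) 4 = 95 \left(- \frac{39}{2}\right) \left(-8 - -1\right) 4 = - \frac{3705 \left(-8 + 1\right) 4}{2} = - \frac{3705 \left(\left(-7\right) 4\right)}{2} = \left(- \frac{3705}{2}\right) \left(-28\right) = 51870$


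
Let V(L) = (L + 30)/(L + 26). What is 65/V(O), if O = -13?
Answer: 845/17 ≈ 49.706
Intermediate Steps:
V(L) = (30 + L)/(26 + L)
65/V(O) = 65/(((30 - 13)/(26 - 13))) = 65/((17/13)) = 65/(((1/13)*17)) = 65/(17/13) = 65*(13/17) = 845/17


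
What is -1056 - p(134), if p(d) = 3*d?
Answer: -1458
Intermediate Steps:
-1056 - p(134) = -1056 - 3*134 = -1056 - 1*402 = -1056 - 402 = -1458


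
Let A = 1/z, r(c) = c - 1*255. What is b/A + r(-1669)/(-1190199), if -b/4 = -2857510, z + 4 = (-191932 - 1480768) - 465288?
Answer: -29085290584301054396/1190199 ≈ -2.4437e+13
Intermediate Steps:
z = -2137992 (z = -4 + ((-191932 - 1480768) - 465288) = -4 + (-1672700 - 465288) = -4 - 2137988 = -2137992)
r(c) = -255 + c (r(c) = c - 255 = -255 + c)
b = 11430040 (b = -4*(-2857510) = 11430040)
A = -1/2137992 (A = 1/(-2137992) = -1/2137992 ≈ -4.6773e-7)
b/A + r(-1669)/(-1190199) = 11430040/(-1/2137992) + (-255 - 1669)/(-1190199) = 11430040*(-2137992) - 1924*(-1/1190199) = -24437334079680 + 1924/1190199 = -29085290584301054396/1190199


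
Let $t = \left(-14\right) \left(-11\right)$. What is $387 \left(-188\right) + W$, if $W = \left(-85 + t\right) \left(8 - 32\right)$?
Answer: $-74412$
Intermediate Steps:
$t = 154$
$W = -1656$ ($W = \left(-85 + 154\right) \left(8 - 32\right) = 69 \left(-24\right) = -1656$)
$387 \left(-188\right) + W = 387 \left(-188\right) - 1656 = -72756 - 1656 = -74412$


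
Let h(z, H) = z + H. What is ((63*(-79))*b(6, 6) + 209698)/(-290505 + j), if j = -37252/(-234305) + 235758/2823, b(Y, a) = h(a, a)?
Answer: -33066418243870/64032386210663 ≈ -0.51640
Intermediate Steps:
h(z, H) = H + z
b(Y, a) = 2*a (b(Y, a) = a + a = 2*a)
j = 18448146862/220481005 (j = -37252*(-1/234305) + 235758*(1/2823) = 37252/234305 + 78586/941 = 18448146862/220481005 ≈ 83.672)
((63*(-79))*b(6, 6) + 209698)/(-290505 + j) = ((63*(-79))*(2*6) + 209698)/(-290505 + 18448146862/220481005) = (-4977*12 + 209698)/(-64032386210663/220481005) = (-59724 + 209698)*(-220481005/64032386210663) = 149974*(-220481005/64032386210663) = -33066418243870/64032386210663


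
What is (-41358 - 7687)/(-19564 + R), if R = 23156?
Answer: -49045/3592 ≈ -13.654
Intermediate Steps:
(-41358 - 7687)/(-19564 + R) = (-41358 - 7687)/(-19564 + 23156) = -49045/3592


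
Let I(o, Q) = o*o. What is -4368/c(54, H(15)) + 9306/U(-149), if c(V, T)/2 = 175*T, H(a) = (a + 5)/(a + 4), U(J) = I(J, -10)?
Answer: -31738632/2775125 ≈ -11.437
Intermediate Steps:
I(o, Q) = o**2
U(J) = J**2
H(a) = (5 + a)/(4 + a)
c(V, T) = 350*T (c(V, T) = 2*(175*T) = 350*T)
-4368/c(54, H(15)) + 9306/U(-149) = -4368*(4 + 15)/(350*(5 + 15)) + 9306/((-149)**2) = -4368/(350*(20/19)) + 9306/22201 = -4368/7000/19 + 9306/22201 = -4368*19/7000 + 9306/22201 = -1482/125 + 9306/22201 = -31738632/2775125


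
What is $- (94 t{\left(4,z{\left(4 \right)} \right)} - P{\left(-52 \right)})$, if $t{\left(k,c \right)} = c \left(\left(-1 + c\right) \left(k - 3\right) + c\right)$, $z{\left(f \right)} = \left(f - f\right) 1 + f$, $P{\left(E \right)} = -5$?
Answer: $-2637$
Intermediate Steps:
$z{\left(f \right)} = f$ ($z{\left(f \right)} = 0 \cdot 1 + f = 0 + f = f$)
$t{\left(k,c \right)} = c \left(c + \left(-1 + c\right) \left(-3 + k\right)\right)$ ($t{\left(k,c \right)} = c \left(\left(-1 + c\right) \left(-3 + k\right) + c\right) = c \left(c + \left(-1 + c\right) \left(-3 + k\right)\right)$)
$- (94 t{\left(4,z{\left(4 \right)} \right)} - P{\left(-52 \right)}) = - (94 \cdot 4 \left(3 - 4 - 8 + 4 \cdot 4\right) - -5) = - (94 \cdot 4 \left(3 - 4 - 8 + 16\right) + 5) = - (94 \cdot 4 \cdot 7 + 5) = - (94 \cdot 28 + 5) = - (2632 + 5) = \left(-1\right) 2637 = -2637$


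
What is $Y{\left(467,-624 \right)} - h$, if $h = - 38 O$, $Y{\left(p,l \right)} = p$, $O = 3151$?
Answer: $120205$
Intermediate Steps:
$h = -119738$ ($h = \left(-38\right) 3151 = -119738$)
$Y{\left(467,-624 \right)} - h = 467 - -119738 = 467 + 119738 = 120205$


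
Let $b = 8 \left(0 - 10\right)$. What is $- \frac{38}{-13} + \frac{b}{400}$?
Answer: $\frac{177}{65} \approx 2.7231$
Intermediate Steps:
$b = -80$ ($b = 8 \left(-10\right) = -80$)
$- \frac{38}{-13} + \frac{b}{400} = - \frac{38}{-13} - \frac{80}{400} = \left(-38\right) \left(- \frac{1}{13}\right) - \frac{1}{5} = \frac{38}{13} - \frac{1}{5} = \frac{177}{65}$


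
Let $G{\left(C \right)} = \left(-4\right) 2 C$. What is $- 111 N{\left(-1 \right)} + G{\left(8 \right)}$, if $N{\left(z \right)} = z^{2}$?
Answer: $-175$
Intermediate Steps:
$G{\left(C \right)} = - 8 C$
$- 111 N{\left(-1 \right)} + G{\left(8 \right)} = - 111 \left(-1\right)^{2} - 64 = \left(-111\right) 1 - 64 = -111 - 64 = -175$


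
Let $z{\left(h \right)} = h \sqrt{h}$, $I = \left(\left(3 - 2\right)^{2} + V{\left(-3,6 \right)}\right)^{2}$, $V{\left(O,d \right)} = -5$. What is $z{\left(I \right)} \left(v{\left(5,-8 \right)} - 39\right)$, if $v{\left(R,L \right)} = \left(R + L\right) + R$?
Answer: $-2368$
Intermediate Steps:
$v{\left(R,L \right)} = L + 2 R$ ($v{\left(R,L \right)} = \left(L + R\right) + R = L + 2 R$)
$I = 16$ ($I = \left(\left(3 - 2\right)^{2} - 5\right)^{2} = \left(1^{2} - 5\right)^{2} = \left(1 - 5\right)^{2} = \left(-4\right)^{2} = 16$)
$z{\left(h \right)} = h^{\frac{3}{2}}$
$z{\left(I \right)} \left(v{\left(5,-8 \right)} - 39\right) = 16^{\frac{3}{2}} \left(\left(-8 + 2 \cdot 5\right) - 39\right) = 64 \left(\left(-8 + 10\right) - 39\right) = 64 \left(2 - 39\right) = 64 \left(-37\right) = -2368$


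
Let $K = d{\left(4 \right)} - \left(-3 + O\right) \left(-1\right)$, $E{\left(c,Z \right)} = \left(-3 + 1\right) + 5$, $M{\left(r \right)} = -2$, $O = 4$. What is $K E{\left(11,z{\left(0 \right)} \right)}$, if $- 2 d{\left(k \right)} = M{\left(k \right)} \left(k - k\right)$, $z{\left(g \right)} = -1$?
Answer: $3$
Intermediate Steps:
$E{\left(c,Z \right)} = 3$ ($E{\left(c,Z \right)} = -2 + 5 = 3$)
$d{\left(k \right)} = 0$ ($d{\left(k \right)} = - \frac{\left(-2\right) \left(k - k\right)}{2} = - \frac{\left(-2\right) 0}{2} = \left(- \frac{1}{2}\right) 0 = 0$)
$K = 1$ ($K = 0 - \left(-3 + 4\right) \left(-1\right) = 0 - 1 \left(-1\right) = 0 - -1 = 0 + 1 = 1$)
$K E{\left(11,z{\left(0 \right)} \right)} = 1 \cdot 3 = 3$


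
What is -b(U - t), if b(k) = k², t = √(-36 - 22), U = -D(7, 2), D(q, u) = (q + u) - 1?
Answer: -(8 + I*√58)² ≈ -6.0 - 121.85*I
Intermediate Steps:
D(q, u) = -1 + q + u
U = -8 (U = -(-1 + 7 + 2) = -1*8 = -8)
t = I*√58 (t = √(-58) = I*√58 ≈ 7.6158*I)
-b(U - t) = -(-8 - I*√58)²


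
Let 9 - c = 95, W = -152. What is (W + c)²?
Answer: 56644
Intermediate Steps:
c = -86 (c = 9 - 1*95 = 9 - 95 = -86)
(W + c)² = (-152 - 86)² = (-238)² = 56644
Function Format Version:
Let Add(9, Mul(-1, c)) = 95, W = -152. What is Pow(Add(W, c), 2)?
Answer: 56644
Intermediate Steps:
c = -86 (c = Add(9, Mul(-1, 95)) = Add(9, -95) = -86)
Pow(Add(W, c), 2) = Pow(Add(-152, -86), 2) = Pow(-238, 2) = 56644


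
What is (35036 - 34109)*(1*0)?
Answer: 0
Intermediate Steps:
(35036 - 34109)*(1*0) = 927*0 = 0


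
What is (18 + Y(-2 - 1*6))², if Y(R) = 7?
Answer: 625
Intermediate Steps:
(18 + Y(-2 - 1*6))² = (18 + 7)² = 25² = 625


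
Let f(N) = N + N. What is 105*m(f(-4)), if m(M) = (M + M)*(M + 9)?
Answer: -1680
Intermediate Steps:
f(N) = 2*N
m(M) = 2*M*(9 + M) (m(M) = (2*M)*(9 + M) = 2*M*(9 + M))
105*m(f(-4)) = 105*(2*(2*(-4))*(9 + 2*(-4))) = 105*(2*(-8)*(9 - 8)) = 105*(2*(-8)*1) = 105*(-16) = -1680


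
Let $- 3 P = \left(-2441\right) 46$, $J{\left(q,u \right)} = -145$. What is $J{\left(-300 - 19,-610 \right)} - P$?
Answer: $- \frac{112721}{3} \approx -37574.0$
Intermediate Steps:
$P = \frac{112286}{3}$ ($P = - \frac{\left(-2441\right) 46}{3} = \left(- \frac{1}{3}\right) \left(-112286\right) = \frac{112286}{3} \approx 37429.0$)
$J{\left(-300 - 19,-610 \right)} - P = -145 - \frac{112286}{3} = - \frac{112721}{3}$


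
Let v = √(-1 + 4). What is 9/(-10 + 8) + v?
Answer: -9/2 + √3 ≈ -2.7679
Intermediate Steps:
v = √3 ≈ 1.7320
9/(-10 + 8) + v = 9/(-10 + 8) + √3 = 9/(-2) + √3 = 9*(-½) + √3 = -9/2 + √3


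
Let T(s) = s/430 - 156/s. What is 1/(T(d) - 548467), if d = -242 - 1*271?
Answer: -73530/40328843873 ≈ -1.8233e-6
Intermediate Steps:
d = -513 (d = -242 - 271 = -513)
T(s) = -156/s + s/430 (T(s) = s*(1/430) - 156/s = s/430 - 156/s = -156/s + s/430)
1/(T(d) - 548467) = 1/((-156/(-513) + (1/430)*(-513)) - 548467) = 1/((-156*(-1/513) - 513/430) - 548467) = 1/((52/171 - 513/430) - 548467) = 1/(-65363/73530 - 548467) = 1/(-40328843873/73530) = -73530/40328843873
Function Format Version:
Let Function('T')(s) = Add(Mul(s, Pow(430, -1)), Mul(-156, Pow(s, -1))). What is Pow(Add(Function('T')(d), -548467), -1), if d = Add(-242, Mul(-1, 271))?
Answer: Rational(-73530, 40328843873) ≈ -1.8233e-6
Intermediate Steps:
d = -513 (d = Add(-242, -271) = -513)
Function('T')(s) = Add(Mul(-156, Pow(s, -1)), Mul(Rational(1, 430), s)) (Function('T')(s) = Add(Mul(s, Rational(1, 430)), Mul(-156, Pow(s, -1))) = Add(Mul(Rational(1, 430), s), Mul(-156, Pow(s, -1))) = Add(Mul(-156, Pow(s, -1)), Mul(Rational(1, 430), s)))
Pow(Add(Function('T')(d), -548467), -1) = Pow(Add(Add(Mul(-156, Pow(-513, -1)), Mul(Rational(1, 430), -513)), -548467), -1) = Pow(Add(Add(Mul(-156, Rational(-1, 513)), Rational(-513, 430)), -548467), -1) = Pow(Add(Add(Rational(52, 171), Rational(-513, 430)), -548467), -1) = Pow(Add(Rational(-65363, 73530), -548467), -1) = Pow(Rational(-40328843873, 73530), -1) = Rational(-73530, 40328843873)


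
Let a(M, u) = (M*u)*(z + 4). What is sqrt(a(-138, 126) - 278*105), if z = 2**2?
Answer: I*sqrt(168294) ≈ 410.24*I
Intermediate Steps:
z = 4
a(M, u) = 8*M*u (a(M, u) = (M*u)*(4 + 4) = (M*u)*8 = 8*M*u)
sqrt(a(-138, 126) - 278*105) = sqrt(8*(-138)*126 - 278*105) = sqrt(-139104 - 29190) = sqrt(-168294) = I*sqrt(168294)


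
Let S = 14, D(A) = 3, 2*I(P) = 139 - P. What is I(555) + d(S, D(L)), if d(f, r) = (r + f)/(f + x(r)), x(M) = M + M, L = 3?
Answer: -4143/20 ≈ -207.15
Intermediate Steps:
I(P) = 139/2 - P/2 (I(P) = (139 - P)/2 = 139/2 - P/2)
x(M) = 2*M
d(f, r) = (f + r)/(f + 2*r) (d(f, r) = (r + f)/(f + 2*r) = (f + r)/(f + 2*r))
I(555) + d(S, D(L)) = (139/2 - 1/2*555) + (14 + 3)/(14 + 2*3) = (139/2 - 555/2) + 17/(14 + 6) = -208 + 17/20 = -4143/20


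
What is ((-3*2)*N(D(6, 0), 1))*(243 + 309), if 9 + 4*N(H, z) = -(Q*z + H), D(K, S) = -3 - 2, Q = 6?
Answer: 8280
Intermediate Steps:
D(K, S) = -5
N(H, z) = -9/4 - 3*z/2 - H/4 (N(H, z) = -9/4 + (-(6*z + H))/4 = -9/4 + (-(H + 6*z))/4 = -9/4 + (-H - 6*z)/4 = -9/4 + (-3*z/2 - H/4) = -9/4 - 3*z/2 - H/4)
((-3*2)*N(D(6, 0), 1))*(243 + 309) = ((-3*2)*(-9/4 - 3/2*1 - ¼*(-5)))*(243 + 309) = -6*(-9/4 - 3/2 + 5/4)*552 = -6*(-5/2)*552 = 15*552 = 8280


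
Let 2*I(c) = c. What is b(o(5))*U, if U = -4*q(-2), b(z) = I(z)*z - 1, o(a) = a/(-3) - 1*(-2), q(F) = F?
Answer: -68/9 ≈ -7.5556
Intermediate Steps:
o(a) = 2 - a/3 (o(a) = a*(-1/3) + 2 = -a/3 + 2 = 2 - a/3)
I(c) = c/2
b(z) = -1 + z**2/2 (b(z) = (z/2)*z - 1 = z**2/2 - 1 = -1 + z**2/2)
U = 8 (U = -4*(-2) = 8)
b(o(5))*U = (-1 + (2 - 1/3*5)**2/2)*8 = (-1 + (2 - 5/3)**2/2)*8 = (-1 + (1/3)**2/2)*8 = (-1 + (1/2)*(1/9))*8 = (-1 + 1/18)*8 = -17/18*8 = -68/9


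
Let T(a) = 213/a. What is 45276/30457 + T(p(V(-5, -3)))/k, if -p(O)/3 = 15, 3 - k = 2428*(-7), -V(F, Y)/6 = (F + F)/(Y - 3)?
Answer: 1648934059/1109439735 ≈ 1.4863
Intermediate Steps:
V(F, Y) = -12*F/(-3 + Y) (V(F, Y) = -6*(F + F)/(Y - 3) = -6*2*F/(-3 + Y) = -12*F/(-3 + Y))
k = 16999 (k = 3 - 2428*(-7) = 3 - 1*(-16996) = 3 + 16996 = 16999)
p(O) = -45 (p(O) = -3*15 = -45)
45276/30457 + T(p(V(-5, -3)))/k = 45276/30457 + (213/(-45))/16999 = 45276*(1/30457) + (213*(-1/45))*(1/16999) = 6468/4351 - 71/15*1/16999 = 6468/4351 - 71/254985 = 1648934059/1109439735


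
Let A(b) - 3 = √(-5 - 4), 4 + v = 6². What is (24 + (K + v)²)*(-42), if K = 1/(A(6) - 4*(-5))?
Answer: -3193362564/72361 + 1086057*I/72361 ≈ -44131.0 + 15.009*I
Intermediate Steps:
v = 32 (v = -4 + 6² = -4 + 36 = 32)
A(b) = 3 + 3*I (A(b) = 3 + √(-5 - 4) = 3 + √(-9) = 3 + 3*I)
K = (23 - 3*I)/538 (K = 1/((3 + 3*I) - 4*(-5)) = 1/((3 + 3*I) + 20) = 1/(23 + 3*I) = (23 - 3*I)/538 ≈ 0.042751 - 0.0055762*I)
(24 + (K + v)²)*(-42) = (24 + ((23/538 - 3*I/538) + 32)²)*(-42) = (24 + (17239/538 - 3*I/538)²)*(-42) = -1008 - 42*(17239/538 - 3*I/538)²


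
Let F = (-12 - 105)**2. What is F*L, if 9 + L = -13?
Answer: -301158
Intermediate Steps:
L = -22 (L = -9 - 13 = -22)
F = 13689 (F = (-117)**2 = 13689)
F*L = 13689*(-22) = -301158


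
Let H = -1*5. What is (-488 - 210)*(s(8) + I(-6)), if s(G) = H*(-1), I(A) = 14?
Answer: -13262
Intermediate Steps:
H = -5
s(G) = 5 (s(G) = -5*(-1) = 5)
(-488 - 210)*(s(8) + I(-6)) = (-488 - 210)*(5 + 14) = -698*19 = -13262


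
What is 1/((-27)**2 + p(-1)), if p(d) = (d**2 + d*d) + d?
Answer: 1/730 ≈ 0.0013699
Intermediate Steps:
p(d) = d + 2*d**2 (p(d) = (d**2 + d**2) + d = 2*d**2 + d = d + 2*d**2)
1/((-27)**2 + p(-1)) = 1/((-27)**2 - (1 + 2*(-1))) = 1/(729 - (1 - 2)) = 1/(729 - 1*(-1)) = 1/(729 + 1) = 1/730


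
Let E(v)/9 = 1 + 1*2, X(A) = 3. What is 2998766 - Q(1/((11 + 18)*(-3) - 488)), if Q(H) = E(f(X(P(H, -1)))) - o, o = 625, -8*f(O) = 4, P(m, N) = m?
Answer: 2999364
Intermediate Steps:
f(O) = -½ (f(O) = -⅛*4 = -½)
E(v) = 27 (E(v) = 9*(1 + 1*2) = 9*(1 + 2) = 9*3 = 27)
Q(H) = -598 (Q(H) = 27 - 1*625 = 27 - 625 = -598)
2998766 - Q(1/((11 + 18)*(-3) - 488)) = 2998766 - 1*(-598) = 2998766 + 598 = 2999364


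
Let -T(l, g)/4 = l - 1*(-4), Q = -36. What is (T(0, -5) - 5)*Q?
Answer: 756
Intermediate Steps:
T(l, g) = -16 - 4*l (T(l, g) = -4*(l - 1*(-4)) = -4*(l + 4) = -4*(4 + l) = -16 - 4*l)
(T(0, -5) - 5)*Q = ((-16 - 4*0) - 5)*(-36) = ((-16 + 0) - 5)*(-36) = (-16 - 5)*(-36) = -21*(-36) = 756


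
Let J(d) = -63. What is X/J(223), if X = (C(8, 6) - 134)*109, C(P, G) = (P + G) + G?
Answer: 4142/21 ≈ 197.24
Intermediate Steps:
C(P, G) = P + 2*G (C(P, G) = (G + P) + G = P + 2*G)
X = -12426 (X = ((8 + 2*6) - 134)*109 = ((8 + 12) - 134)*109 = (20 - 134)*109 = -114*109 = -12426)
X/J(223) = -12426/(-63) = -12426*(-1/63) = 4142/21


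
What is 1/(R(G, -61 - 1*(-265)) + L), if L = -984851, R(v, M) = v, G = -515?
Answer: -1/985366 ≈ -1.0149e-6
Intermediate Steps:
1/(R(G, -61 - 1*(-265)) + L) = 1/(-515 - 984851) = 1/(-985366) = -1/985366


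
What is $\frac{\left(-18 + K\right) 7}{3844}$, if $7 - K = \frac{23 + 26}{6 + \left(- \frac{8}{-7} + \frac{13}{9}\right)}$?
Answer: $- \frac{31633}{1039802} \approx -0.030422$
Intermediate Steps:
$K = \frac{700}{541}$ ($K = 7 - \frac{23 + 26}{6 + \left(- \frac{8}{-7} + \frac{13}{9}\right)} = 7 - \frac{49}{6 + \left(\left(-8\right) \left(- \frac{1}{7}\right) + 13 \cdot \frac{1}{9}\right)} = 7 - \frac{49}{6 + \left(\frac{8}{7} + \frac{13}{9}\right)} = 7 - \frac{49}{6 + \frac{163}{63}} = 7 - \frac{49}{\frac{541}{63}} = 7 - 49 \cdot \frac{63}{541} = 7 - \frac{3087}{541} = \frac{700}{541} \approx 1.2939$)
$\frac{\left(-18 + K\right) 7}{3844} = \frac{\left(-18 + \frac{700}{541}\right) 7}{3844} = \left(- \frac{9038}{541}\right) 7 \cdot \frac{1}{3844} = \left(- \frac{63266}{541}\right) \frac{1}{3844} = - \frac{31633}{1039802}$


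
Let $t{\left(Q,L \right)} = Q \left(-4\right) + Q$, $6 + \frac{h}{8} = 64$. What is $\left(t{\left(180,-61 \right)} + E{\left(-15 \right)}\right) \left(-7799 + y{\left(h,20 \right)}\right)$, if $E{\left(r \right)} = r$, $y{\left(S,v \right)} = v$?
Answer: $4317345$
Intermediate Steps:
$h = 464$ ($h = -48 + 8 \cdot 64 = -48 + 512 = 464$)
$t{\left(Q,L \right)} = - 3 Q$ ($t{\left(Q,L \right)} = - 4 Q + Q = - 3 Q$)
$\left(t{\left(180,-61 \right)} + E{\left(-15 \right)}\right) \left(-7799 + y{\left(h,20 \right)}\right) = \left(\left(-3\right) 180 - 15\right) \left(-7799 + 20\right) = \left(-540 - 15\right) \left(-7779\right) = \left(-555\right) \left(-7779\right) = 4317345$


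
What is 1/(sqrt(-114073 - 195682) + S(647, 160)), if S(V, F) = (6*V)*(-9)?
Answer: -34938/1220973599 - I*sqrt(309755)/1220973599 ≈ -2.8615e-5 - 4.5583e-7*I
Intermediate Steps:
S(V, F) = -54*V
1/(sqrt(-114073 - 195682) + S(647, 160)) = 1/(sqrt(-114073 - 195682) - 54*647) = 1/(sqrt(-309755) - 34938) = 1/(I*sqrt(309755) - 34938) = 1/(-34938 + I*sqrt(309755))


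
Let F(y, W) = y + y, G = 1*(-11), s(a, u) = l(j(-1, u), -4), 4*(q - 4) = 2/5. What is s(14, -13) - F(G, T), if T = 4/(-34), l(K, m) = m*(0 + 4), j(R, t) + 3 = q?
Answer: 6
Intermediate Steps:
q = 41/10 (q = 4 + (2/5)/4 = 4 + (2*(⅕))/4 = 4 + (¼)*(⅖) = 4 + ⅒ = 41/10 ≈ 4.1000)
j(R, t) = 11/10 (j(R, t) = -3 + 41/10 = 11/10)
l(K, m) = 4*m (l(K, m) = m*4 = 4*m)
s(a, u) = -16 (s(a, u) = 4*(-4) = -16)
T = -2/17 (T = 4*(-1/34) = -2/17 ≈ -0.11765)
G = -11
F(y, W) = 2*y
s(14, -13) - F(G, T) = -16 - 2*(-11) = -16 - 1*(-22) = -16 + 22 = 6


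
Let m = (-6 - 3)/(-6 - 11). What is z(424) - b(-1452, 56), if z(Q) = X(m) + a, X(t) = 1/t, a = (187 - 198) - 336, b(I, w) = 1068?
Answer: -12718/9 ≈ -1413.1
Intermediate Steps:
m = 9/17 (m = -9/(-17) = -9*(-1/17) = 9/17 ≈ 0.52941)
a = -347 (a = -11 - 336 = -347)
z(Q) = -3106/9 (z(Q) = 1/(9/17) - 347 = 17/9 - 347 = -3106/9)
z(424) - b(-1452, 56) = -3106/9 - 1*1068 = -3106/9 - 1068 = -12718/9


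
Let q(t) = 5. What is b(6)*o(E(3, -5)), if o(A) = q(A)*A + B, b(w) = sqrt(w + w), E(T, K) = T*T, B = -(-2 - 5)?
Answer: 104*sqrt(3) ≈ 180.13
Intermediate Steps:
B = 7 (B = -1*(-7) = 7)
E(T, K) = T**2
b(w) = sqrt(2)*sqrt(w) (b(w) = sqrt(2*w) = sqrt(2)*sqrt(w))
o(A) = 7 + 5*A (o(A) = 5*A + 7 = 7 + 5*A)
b(6)*o(E(3, -5)) = (sqrt(2)*sqrt(6))*(7 + 5*3**2) = (2*sqrt(3))*(7 + 5*9) = (2*sqrt(3))*(7 + 45) = (2*sqrt(3))*52 = 104*sqrt(3)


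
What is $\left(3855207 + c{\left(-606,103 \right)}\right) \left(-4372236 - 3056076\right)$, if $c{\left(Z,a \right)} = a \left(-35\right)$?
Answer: $-28610901355824$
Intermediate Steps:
$c{\left(Z,a \right)} = - 35 a$
$\left(3855207 + c{\left(-606,103 \right)}\right) \left(-4372236 - 3056076\right) = \left(3855207 - 3605\right) \left(-4372236 - 3056076\right) = \left(3855207 - 3605\right) \left(-7428312\right) = 3851602 \left(-7428312\right) = -28610901355824$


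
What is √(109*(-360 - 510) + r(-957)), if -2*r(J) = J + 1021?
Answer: I*√94862 ≈ 308.0*I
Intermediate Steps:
r(J) = -1021/2 - J/2 (r(J) = -(J + 1021)/2 = -(1021 + J)/2 = -1021/2 - J/2)
√(109*(-360 - 510) + r(-957)) = √(109*(-360 - 510) + (-1021/2 - ½*(-957))) = √(109*(-870) + (-1021/2 + 957/2)) = √(-94830 - 32) = √(-94862) = I*√94862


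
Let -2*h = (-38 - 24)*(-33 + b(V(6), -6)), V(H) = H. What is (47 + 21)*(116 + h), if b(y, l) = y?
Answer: -49028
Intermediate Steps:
h = -837 (h = -(-38 - 24)*(-33 + 6)/2 = -(-31)*(-27) = -1/2*1674 = -837)
(47 + 21)*(116 + h) = (47 + 21)*(116 - 837) = 68*(-721) = -49028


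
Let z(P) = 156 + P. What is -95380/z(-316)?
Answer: 4769/8 ≈ 596.13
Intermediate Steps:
-95380/z(-316) = -95380/(156 - 316) = -95380/(-160) = -95380*(-1/160) = 4769/8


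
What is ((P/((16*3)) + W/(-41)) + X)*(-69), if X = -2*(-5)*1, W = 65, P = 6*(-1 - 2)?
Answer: -181953/328 ≈ -554.73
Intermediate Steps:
P = -18 (P = 6*(-3) = -18)
X = 10 (X = 10*1 = 10)
((P/((16*3)) + W/(-41)) + X)*(-69) = ((-18/(16*3) + 65/(-41)) + 10)*(-69) = ((-18/48 + 65*(-1/41)) + 10)*(-69) = ((-18*1/48 - 65/41) + 10)*(-69) = ((-3/8 - 65/41) + 10)*(-69) = (-643/328 + 10)*(-69) = (2637/328)*(-69) = -181953/328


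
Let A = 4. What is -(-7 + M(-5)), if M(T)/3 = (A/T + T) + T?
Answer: 197/5 ≈ 39.400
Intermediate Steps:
M(T) = 6*T + 12/T (M(T) = 3*((4/T + T) + T) = 3*((T + 4/T) + T) = 3*(2*T + 4/T) = 6*T + 12/T)
-(-7 + M(-5)) = -(-7 + (6*(-5) + 12/(-5))) = -(-7 + (-30 + 12*(-⅕))) = -(-7 + (-30 - 12/5)) = -(-7 - 162/5) = -1*(-197/5) = 197/5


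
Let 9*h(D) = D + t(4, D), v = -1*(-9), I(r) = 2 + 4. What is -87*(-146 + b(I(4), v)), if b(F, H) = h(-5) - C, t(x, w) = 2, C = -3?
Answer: 12470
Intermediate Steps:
I(r) = 6
v = 9
h(D) = 2/9 + D/9 (h(D) = (D + 2)/9 = (2 + D)/9 = 2/9 + D/9)
b(F, H) = 8/3 (b(F, H) = (2/9 + (⅑)*(-5)) - 1*(-3) = (2/9 - 5/9) + 3 = -⅓ + 3 = 8/3)
-87*(-146 + b(I(4), v)) = -87*(-146 + 8/3) = -87*(-430/3) = 12470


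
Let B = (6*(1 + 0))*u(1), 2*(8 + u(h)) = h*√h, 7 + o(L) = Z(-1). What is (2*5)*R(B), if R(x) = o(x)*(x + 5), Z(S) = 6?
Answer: 400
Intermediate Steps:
o(L) = -1 (o(L) = -7 + 6 = -1)
u(h) = -8 + h^(3/2)/2 (u(h) = -8 + (h*√h)/2 = -8 + h^(3/2)/2)
B = -45 (B = (6*(1 + 0))*(-8 + 1^(3/2)/2) = (6*1)*(-8 + (½)*1) = 6*(-8 + ½) = 6*(-15/2) = -45)
R(x) = -5 - x (R(x) = -(x + 5) = -(5 + x) = -5 - x)
(2*5)*R(B) = (2*5)*(-5 - 1*(-45)) = 10*(-5 + 45) = 10*40 = 400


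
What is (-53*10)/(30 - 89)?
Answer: 530/59 ≈ 8.9830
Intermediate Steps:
(-53*10)/(30 - 89) = -530/(-59) = -530*(-1/59) = 530/59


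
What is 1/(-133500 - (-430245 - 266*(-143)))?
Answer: 1/258707 ≈ 3.8654e-6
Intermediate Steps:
1/(-133500 - (-430245 - 266*(-143))) = 1/(-133500 - (-430245 + 38038)) = 1/(-133500 - 1*(-392207)) = 1/(-133500 + 392207) = 1/258707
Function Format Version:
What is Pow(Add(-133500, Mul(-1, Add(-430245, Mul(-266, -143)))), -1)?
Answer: Rational(1, 258707) ≈ 3.8654e-6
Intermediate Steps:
Pow(Add(-133500, Mul(-1, Add(-430245, Mul(-266, -143)))), -1) = Pow(Add(-133500, Mul(-1, Add(-430245, 38038))), -1) = Pow(Add(-133500, Mul(-1, -392207)), -1) = Pow(Add(-133500, 392207), -1) = Pow(258707, -1) = Rational(1, 258707)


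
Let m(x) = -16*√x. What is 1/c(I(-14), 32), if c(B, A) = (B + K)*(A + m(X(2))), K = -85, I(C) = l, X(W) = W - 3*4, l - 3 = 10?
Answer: -1/8064 - I*√10/16128 ≈ -0.00012401 - 0.00019607*I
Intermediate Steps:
l = 13 (l = 3 + 10 = 13)
X(W) = -12 + W (X(W) = W - 12 = -12 + W)
I(C) = 13
c(B, A) = (-85 + B)*(A - 16*I*√10) (c(B, A) = (B - 85)*(A - 16*√(-12 + 2)) = (-85 + B)*(A - 16*I*√10))
1/c(I(-14), 32) = 1/(-85*32 + 32*13 + 1360*I*√10 - 16*I*13*√10) = 1/(-2720 + 416 + 1360*I*√10 - 208*I*√10) = 1/(-2304 + 1152*I*√10)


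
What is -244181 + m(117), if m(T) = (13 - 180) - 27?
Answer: -244375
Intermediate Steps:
m(T) = -194 (m(T) = -167 - 27 = -194)
-244181 + m(117) = -244181 - 194 = -244375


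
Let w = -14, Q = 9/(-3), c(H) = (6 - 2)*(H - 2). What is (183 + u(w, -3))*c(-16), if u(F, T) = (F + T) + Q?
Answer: -11736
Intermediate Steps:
c(H) = -8 + 4*H (c(H) = 4*(-2 + H) = -8 + 4*H)
Q = -3 (Q = 9*(-⅓) = -3)
u(F, T) = -3 + F + T (u(F, T) = (F + T) - 3 = -3 + F + T)
(183 + u(w, -3))*c(-16) = (183 + (-3 - 14 - 3))*(-8 + 4*(-16)) = (183 - 20)*(-8 - 64) = 163*(-72) = -11736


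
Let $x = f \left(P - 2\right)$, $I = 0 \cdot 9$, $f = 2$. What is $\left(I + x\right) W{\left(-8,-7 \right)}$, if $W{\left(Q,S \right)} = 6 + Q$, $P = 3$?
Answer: $-4$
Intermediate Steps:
$I = 0$
$x = 2$ ($x = 2 \left(3 - 2\right) = 2 \cdot 1 = 2$)
$\left(I + x\right) W{\left(-8,-7 \right)} = \left(0 + 2\right) \left(6 - 8\right) = 2 \left(-2\right) = -4$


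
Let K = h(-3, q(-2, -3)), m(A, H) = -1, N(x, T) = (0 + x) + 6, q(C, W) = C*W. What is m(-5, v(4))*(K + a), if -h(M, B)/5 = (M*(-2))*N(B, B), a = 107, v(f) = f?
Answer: 253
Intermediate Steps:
N(x, T) = 6 + x (N(x, T) = x + 6 = 6 + x)
h(M, B) = 10*M*(6 + B) (h(M, B) = -5*M*(-2)*(6 + B) = -5*(-2*M)*(6 + B) = -(-10)*M*(6 + B) = 10*M*(6 + B))
K = -360 (K = 10*(-3)*(6 - 2*(-3)) = 10*(-3)*(6 + 6) = 10*(-3)*12 = -360)
m(-5, v(4))*(K + a) = -(-360 + 107) = -1*(-253) = 253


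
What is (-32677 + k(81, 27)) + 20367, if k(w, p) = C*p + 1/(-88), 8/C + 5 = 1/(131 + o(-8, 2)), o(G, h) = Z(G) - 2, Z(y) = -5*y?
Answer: -229375379/18568 ≈ -12353.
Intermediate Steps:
o(G, h) = -2 - 5*G (o(G, h) = -5*G - 2 = -2 - 5*G)
C = -338/211 (C = 8/(-5 + 1/(131 + (-2 - 5*(-8)))) = 8/(-5 + 1/(131 + (-2 + 40))) = 8/(-5 + 1/(131 + 38)) = 8/(-5 + 1/169) = 8/(-844/169) = 8*(-169/844) = -338/211 ≈ -1.6019)
k(w, p) = -1/88 - 338*p/211 (k(w, p) = -338*p/211 + 1/(-88) = -338*p/211 - 1/88 = -1/88 - 338*p/211)
(-32677 + k(81, 27)) + 20367 = (-32677 + (-1/88 - 338/211*27)) + 20367 = (-32677 + (-1/88 - 9126/211)) + 20367 = (-32677 - 803299/18568) + 20367 = -607549835/18568 + 20367 = -229375379/18568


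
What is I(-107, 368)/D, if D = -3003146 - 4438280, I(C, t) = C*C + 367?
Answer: -5908/3720713 ≈ -0.0015879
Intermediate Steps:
I(C, t) = 367 + C² (I(C, t) = C² + 367 = 367 + C²)
D = -7441426
I(-107, 368)/D = (367 + (-107)²)/(-7441426) = (367 + 11449)*(-1/7441426) = 11816*(-1/7441426) = -5908/3720713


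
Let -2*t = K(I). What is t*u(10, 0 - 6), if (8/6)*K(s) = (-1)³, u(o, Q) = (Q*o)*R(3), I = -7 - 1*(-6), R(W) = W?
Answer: -135/2 ≈ -67.500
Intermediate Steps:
I = -1 (I = -7 + 6 = -1)
u(o, Q) = 3*Q*o (u(o, Q) = (Q*o)*3 = 3*Q*o)
K(s) = -¾ (K(s) = (¾)*(-1)³ = (¾)*(-1) = -¾)
t = 3/8 (t = -½*(-¾) = 3/8 ≈ 0.37500)
t*u(10, 0 - 6) = 3*(3*(0 - 6)*10)/8 = 3*(3*(-6)*10)/8 = (3/8)*(-180) = -135/2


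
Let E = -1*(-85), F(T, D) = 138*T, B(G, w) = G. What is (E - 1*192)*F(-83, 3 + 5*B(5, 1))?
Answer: 1225578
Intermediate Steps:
E = 85
(E - 1*192)*F(-83, 3 + 5*B(5, 1)) = (85 - 1*192)*(138*(-83)) = (85 - 192)*(-11454) = -107*(-11454) = 1225578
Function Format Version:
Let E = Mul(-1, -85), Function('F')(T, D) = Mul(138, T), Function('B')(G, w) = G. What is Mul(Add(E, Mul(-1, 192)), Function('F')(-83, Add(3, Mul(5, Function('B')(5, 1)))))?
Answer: 1225578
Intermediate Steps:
E = 85
Mul(Add(E, Mul(-1, 192)), Function('F')(-83, Add(3, Mul(5, Function('B')(5, 1))))) = Mul(Add(85, Mul(-1, 192)), Mul(138, -83)) = Mul(Add(85, -192), -11454) = Mul(-107, -11454) = 1225578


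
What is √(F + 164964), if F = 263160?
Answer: 2*√107031 ≈ 654.31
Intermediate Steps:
√(F + 164964) = √(263160 + 164964) = √428124 = 2*√107031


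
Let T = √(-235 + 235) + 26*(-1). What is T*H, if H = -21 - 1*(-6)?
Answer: 390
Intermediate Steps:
T = -26 (T = √0 - 26 = 0 - 26 = -26)
H = -15 (H = -21 + 6 = -15)
T*H = -26*(-15) = 390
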